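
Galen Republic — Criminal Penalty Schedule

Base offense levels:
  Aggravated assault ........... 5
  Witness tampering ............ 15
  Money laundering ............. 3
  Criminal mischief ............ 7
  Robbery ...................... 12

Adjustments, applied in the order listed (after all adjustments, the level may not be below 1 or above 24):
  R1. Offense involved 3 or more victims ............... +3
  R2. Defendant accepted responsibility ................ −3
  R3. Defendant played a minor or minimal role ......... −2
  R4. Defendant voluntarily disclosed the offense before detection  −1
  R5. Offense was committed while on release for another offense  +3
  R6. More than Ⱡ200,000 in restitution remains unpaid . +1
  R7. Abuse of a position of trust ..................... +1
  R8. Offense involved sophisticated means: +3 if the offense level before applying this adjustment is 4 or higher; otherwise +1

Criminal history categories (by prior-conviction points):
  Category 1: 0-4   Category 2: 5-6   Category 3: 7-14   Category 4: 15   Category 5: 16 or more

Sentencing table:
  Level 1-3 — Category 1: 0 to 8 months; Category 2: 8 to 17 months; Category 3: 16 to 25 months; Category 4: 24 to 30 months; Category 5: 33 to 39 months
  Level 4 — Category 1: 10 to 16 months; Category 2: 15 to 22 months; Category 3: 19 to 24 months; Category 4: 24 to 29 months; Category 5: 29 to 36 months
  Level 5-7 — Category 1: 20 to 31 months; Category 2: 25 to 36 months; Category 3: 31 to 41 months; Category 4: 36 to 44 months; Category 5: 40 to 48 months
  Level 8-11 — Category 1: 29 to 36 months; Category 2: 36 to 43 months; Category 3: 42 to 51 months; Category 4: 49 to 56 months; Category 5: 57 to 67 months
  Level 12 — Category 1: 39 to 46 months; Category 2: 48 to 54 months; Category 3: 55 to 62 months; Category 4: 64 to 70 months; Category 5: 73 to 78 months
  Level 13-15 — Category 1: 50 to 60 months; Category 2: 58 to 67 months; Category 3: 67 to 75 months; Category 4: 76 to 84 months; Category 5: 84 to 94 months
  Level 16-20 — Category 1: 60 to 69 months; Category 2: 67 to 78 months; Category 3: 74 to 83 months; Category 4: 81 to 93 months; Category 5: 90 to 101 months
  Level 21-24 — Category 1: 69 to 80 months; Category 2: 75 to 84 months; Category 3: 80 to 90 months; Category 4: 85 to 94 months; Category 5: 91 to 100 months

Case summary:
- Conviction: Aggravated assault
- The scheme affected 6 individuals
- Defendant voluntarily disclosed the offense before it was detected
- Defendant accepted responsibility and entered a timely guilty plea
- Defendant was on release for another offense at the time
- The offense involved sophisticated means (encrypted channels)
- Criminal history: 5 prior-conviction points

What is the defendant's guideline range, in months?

36-43 months

Base offense level for aggravated assault: 5.
R1 applies: 5 + 3 = 8.
R2 applies: 8 − 3 = 5.
R4 applies: 5 − 1 = 4.
R5 applies: 4 + 3 = 7.
R7 does not apply.
R8 applies (level before this adjustment is 7 ≥ 4, so +3): 7 + 3 = 10.
Final offense level: 10.
Criminal history: 5 prior points → Category 2 (5-6).
Level 10 falls in the 8-11 band.
Grid: Level 8-11 × Category 2 = 36-43 months.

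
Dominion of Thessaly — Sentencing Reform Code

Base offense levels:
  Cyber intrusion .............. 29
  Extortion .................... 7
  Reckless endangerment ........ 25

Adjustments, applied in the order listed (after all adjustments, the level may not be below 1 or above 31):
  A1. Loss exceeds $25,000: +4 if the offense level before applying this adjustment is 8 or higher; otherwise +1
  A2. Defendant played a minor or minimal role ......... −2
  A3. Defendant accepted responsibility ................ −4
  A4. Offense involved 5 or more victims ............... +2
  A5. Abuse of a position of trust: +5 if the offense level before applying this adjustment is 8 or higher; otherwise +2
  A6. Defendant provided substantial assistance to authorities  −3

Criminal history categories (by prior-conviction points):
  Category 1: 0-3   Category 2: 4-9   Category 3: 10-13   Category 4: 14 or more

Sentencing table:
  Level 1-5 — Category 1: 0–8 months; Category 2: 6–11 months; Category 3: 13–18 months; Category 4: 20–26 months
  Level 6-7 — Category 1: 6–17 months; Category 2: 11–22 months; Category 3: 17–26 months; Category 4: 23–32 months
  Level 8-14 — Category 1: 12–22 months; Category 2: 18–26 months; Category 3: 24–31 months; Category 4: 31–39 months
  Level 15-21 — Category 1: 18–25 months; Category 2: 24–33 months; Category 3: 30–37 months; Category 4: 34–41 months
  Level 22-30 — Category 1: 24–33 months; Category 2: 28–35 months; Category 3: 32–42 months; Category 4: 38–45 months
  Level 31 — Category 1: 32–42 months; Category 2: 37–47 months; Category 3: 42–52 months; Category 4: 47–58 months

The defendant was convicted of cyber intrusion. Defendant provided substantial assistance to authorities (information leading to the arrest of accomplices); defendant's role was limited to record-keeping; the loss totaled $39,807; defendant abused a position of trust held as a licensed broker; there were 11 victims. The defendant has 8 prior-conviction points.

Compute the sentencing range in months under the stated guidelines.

Base offense level for cyber intrusion: 29.
A1 applies (level before this adjustment is 29 ≥ 8, so +4): 29 + 4 = 33.
A2 applies: 33 − 2 = 31.
A4 applies: 31 + 2 = 33.
A5 applies (level before this adjustment is 33 ≥ 8, so +5): 33 + 5 = 38.
A6 applies: 38 − 3 = 35.
Level 35 exceeds the maximum of 31; capped at 31.
Final offense level: 31.
Criminal history: 8 prior points → Category 2 (4-9).
Level 31 falls in the 31 band.
Grid: Level 31 × Category 2 = 37-47 months.

37-47 months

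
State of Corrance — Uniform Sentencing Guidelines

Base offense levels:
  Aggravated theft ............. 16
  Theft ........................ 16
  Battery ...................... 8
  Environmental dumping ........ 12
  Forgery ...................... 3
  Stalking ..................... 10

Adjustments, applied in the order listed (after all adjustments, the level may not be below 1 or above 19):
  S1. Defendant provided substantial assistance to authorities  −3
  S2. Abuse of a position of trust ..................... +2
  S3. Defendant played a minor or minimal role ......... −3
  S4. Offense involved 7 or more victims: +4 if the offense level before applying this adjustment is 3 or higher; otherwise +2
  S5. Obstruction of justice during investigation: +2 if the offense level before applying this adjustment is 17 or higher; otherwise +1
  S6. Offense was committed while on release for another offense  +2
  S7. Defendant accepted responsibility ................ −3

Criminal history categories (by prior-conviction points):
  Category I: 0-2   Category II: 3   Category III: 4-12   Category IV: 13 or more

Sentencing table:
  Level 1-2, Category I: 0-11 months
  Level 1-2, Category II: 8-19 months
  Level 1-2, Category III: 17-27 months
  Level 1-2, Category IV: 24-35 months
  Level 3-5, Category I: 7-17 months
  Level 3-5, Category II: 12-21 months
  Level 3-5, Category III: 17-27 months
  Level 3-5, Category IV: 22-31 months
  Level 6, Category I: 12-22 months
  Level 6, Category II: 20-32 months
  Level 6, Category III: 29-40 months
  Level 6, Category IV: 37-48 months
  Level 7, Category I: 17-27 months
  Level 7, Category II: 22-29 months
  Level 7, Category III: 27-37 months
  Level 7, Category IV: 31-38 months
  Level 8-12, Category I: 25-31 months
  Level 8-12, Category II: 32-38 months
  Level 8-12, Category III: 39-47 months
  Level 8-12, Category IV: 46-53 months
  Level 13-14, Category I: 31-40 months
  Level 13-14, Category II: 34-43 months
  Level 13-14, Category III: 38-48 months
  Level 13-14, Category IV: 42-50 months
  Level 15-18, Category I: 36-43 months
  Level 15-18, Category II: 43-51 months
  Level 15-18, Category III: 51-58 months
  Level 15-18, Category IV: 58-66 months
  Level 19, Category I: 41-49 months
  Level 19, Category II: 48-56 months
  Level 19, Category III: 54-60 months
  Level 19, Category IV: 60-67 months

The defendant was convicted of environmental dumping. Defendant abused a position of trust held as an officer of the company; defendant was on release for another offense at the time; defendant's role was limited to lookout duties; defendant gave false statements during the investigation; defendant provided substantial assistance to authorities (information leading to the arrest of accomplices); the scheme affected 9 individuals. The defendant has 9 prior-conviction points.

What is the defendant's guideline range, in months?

51-58 months

Base offense level for environmental dumping: 12.
S1 applies: 12 − 3 = 9.
S2 applies: 9 + 2 = 11.
S3 applies: 11 − 3 = 8.
S4 applies (level before this adjustment is 8 ≥ 3, so +4): 8 + 4 = 12.
S5 applies (level before this adjustment is 12 < 17, so +1): 12 + 1 = 13.
S6 applies: 13 + 2 = 15.
S7 does not apply.
Final offense level: 15.
Criminal history: 9 prior points → Category III (4-12).
Level 15 falls in the 15-18 band.
Grid: Level 15-18 × Category III = 51-58 months.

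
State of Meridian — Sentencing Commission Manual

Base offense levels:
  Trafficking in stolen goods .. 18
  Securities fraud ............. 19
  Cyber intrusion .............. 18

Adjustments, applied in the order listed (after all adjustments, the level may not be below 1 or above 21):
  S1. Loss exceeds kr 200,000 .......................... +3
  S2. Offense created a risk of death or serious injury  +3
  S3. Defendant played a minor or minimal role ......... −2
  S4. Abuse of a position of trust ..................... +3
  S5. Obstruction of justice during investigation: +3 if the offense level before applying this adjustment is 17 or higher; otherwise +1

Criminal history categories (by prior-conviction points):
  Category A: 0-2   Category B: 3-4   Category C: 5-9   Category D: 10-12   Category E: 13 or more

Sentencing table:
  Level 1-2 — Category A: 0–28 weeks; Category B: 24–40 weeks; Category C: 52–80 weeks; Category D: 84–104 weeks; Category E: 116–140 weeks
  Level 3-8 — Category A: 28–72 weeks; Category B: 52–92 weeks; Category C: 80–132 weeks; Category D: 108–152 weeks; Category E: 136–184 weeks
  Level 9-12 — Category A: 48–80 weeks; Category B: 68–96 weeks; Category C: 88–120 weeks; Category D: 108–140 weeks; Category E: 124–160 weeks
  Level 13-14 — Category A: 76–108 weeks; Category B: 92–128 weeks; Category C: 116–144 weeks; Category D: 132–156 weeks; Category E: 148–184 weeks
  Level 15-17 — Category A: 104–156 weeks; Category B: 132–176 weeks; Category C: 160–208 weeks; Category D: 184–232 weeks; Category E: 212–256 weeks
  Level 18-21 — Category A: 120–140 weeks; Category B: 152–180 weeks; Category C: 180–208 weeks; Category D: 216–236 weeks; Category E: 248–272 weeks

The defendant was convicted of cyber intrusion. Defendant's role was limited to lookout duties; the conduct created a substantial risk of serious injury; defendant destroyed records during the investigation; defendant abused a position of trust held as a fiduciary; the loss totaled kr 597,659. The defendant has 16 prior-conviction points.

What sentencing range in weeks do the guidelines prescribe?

Base offense level for cyber intrusion: 18.
S1 applies: 18 + 3 = 21.
S2 applies: 21 + 3 = 24.
S3 applies: 24 − 2 = 22.
S4 applies: 22 + 3 = 25.
S5 applies (level before this adjustment is 25 ≥ 17, so +3): 25 + 3 = 28.
Level 28 exceeds the maximum of 21; capped at 21.
Final offense level: 21.
Criminal history: 16 prior points → Category E (13+).
Level 21 falls in the 18-21 band.
Grid: Level 18-21 × Category E = 248-272 weeks.

248-272 weeks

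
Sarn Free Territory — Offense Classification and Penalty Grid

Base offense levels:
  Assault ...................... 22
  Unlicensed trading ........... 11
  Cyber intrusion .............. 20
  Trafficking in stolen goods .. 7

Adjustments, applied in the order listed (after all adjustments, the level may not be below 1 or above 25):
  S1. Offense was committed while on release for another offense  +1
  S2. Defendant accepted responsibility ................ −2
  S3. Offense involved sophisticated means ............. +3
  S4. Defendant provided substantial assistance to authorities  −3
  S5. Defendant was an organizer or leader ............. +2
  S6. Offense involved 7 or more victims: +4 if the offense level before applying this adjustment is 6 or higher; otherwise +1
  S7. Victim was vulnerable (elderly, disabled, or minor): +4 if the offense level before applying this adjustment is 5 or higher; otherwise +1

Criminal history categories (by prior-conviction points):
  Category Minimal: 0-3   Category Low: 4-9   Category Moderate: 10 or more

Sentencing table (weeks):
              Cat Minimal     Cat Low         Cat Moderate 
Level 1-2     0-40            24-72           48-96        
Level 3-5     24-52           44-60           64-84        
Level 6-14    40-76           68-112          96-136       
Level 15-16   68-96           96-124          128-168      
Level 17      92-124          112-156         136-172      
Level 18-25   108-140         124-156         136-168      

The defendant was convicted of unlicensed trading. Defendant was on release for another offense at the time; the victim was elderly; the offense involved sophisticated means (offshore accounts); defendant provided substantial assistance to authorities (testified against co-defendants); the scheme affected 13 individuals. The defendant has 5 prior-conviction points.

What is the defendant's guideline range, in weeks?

Base offense level for unlicensed trading: 11.
S1 applies: 11 + 1 = 12.
S3 applies: 12 + 3 = 15.
S4 applies: 15 − 3 = 12.
S6 applies (level before this adjustment is 12 ≥ 6, so +4): 12 + 4 = 16.
S7 applies (level before this adjustment is 16 ≥ 5, so +4): 16 + 4 = 20.
Final offense level: 20.
Criminal history: 5 prior points → Category Low (4-9).
Level 20 falls in the 18-25 band.
Grid: Level 18-25 × Category Low = 124-156 weeks.

124-156 weeks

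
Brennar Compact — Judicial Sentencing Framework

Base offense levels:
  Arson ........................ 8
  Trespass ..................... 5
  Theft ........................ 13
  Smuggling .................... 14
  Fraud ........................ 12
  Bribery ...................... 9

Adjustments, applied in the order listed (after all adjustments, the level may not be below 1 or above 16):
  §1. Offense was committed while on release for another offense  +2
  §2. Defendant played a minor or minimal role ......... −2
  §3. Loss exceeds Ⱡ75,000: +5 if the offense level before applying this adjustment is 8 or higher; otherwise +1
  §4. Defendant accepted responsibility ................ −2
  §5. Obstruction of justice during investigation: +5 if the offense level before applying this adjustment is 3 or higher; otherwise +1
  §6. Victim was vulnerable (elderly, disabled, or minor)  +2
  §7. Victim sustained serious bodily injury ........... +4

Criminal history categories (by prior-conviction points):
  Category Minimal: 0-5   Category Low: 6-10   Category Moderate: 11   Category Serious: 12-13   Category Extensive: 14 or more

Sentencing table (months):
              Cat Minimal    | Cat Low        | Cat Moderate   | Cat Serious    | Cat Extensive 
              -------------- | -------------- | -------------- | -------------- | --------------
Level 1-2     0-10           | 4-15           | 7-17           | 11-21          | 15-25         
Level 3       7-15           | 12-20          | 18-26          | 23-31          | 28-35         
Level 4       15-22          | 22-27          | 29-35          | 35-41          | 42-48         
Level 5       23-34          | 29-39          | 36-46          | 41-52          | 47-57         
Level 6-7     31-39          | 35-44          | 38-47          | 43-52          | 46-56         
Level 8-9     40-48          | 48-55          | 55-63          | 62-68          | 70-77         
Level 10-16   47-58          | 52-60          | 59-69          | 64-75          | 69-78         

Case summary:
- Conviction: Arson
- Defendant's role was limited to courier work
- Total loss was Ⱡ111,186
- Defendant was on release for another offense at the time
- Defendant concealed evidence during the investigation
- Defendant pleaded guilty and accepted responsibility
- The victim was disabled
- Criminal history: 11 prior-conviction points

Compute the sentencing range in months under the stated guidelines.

59-69 months

Base offense level for arson: 8.
§1 applies: 8 + 2 = 10.
§2 applies: 10 − 2 = 8.
§3 applies (level before this adjustment is 8 ≥ 8, so +5): 8 + 5 = 13.
§4 applies: 13 − 2 = 11.
§5 applies (level before this adjustment is 11 ≥ 3, so +5): 11 + 5 = 16.
§6 applies: 16 + 2 = 18.
§7 does not apply.
Level 18 exceeds the maximum of 16; capped at 16.
Final offense level: 16.
Criminal history: 11 prior points → Category Moderate (11).
Level 16 falls in the 10-16 band.
Grid: Level 10-16 × Category Moderate = 59-69 months.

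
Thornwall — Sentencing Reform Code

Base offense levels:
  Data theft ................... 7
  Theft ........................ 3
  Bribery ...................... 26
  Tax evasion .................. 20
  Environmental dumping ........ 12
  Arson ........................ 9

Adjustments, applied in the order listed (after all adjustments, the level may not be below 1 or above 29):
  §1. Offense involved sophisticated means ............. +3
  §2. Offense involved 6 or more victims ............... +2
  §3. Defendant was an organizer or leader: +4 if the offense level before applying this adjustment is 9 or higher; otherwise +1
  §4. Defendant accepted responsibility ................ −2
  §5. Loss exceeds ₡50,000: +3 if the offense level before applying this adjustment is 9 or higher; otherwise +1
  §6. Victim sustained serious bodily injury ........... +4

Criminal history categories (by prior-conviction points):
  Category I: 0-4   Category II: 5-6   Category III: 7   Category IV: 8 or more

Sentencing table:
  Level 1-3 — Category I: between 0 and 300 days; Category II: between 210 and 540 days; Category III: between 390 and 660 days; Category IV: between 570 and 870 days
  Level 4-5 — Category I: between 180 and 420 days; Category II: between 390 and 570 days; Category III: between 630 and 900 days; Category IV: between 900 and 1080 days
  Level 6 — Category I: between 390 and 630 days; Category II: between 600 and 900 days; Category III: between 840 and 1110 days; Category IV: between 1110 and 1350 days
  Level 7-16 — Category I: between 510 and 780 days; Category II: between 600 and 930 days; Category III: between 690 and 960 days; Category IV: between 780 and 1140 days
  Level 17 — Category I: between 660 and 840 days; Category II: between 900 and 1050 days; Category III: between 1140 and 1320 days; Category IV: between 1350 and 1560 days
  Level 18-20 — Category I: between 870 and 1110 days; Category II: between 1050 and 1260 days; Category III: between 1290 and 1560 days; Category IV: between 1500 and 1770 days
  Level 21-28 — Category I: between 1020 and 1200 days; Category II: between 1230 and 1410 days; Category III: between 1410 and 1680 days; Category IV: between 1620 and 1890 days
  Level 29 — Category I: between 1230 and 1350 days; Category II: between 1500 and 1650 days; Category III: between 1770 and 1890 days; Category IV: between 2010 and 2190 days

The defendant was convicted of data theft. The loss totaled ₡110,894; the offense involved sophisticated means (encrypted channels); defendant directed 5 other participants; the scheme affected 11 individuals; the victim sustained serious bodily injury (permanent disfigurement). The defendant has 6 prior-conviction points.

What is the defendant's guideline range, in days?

1230-1410 days

Base offense level for data theft: 7.
§1 applies: 7 + 3 = 10.
§2 applies: 10 + 2 = 12.
§3 applies (level before this adjustment is 12 ≥ 9, so +4): 12 + 4 = 16.
§5 applies (level before this adjustment is 16 ≥ 9, so +3): 16 + 3 = 19.
§6 applies: 19 + 4 = 23.
Final offense level: 23.
Criminal history: 6 prior points → Category II (5-6).
Level 23 falls in the 21-28 band.
Grid: Level 21-28 × Category II = 1230-1410 days.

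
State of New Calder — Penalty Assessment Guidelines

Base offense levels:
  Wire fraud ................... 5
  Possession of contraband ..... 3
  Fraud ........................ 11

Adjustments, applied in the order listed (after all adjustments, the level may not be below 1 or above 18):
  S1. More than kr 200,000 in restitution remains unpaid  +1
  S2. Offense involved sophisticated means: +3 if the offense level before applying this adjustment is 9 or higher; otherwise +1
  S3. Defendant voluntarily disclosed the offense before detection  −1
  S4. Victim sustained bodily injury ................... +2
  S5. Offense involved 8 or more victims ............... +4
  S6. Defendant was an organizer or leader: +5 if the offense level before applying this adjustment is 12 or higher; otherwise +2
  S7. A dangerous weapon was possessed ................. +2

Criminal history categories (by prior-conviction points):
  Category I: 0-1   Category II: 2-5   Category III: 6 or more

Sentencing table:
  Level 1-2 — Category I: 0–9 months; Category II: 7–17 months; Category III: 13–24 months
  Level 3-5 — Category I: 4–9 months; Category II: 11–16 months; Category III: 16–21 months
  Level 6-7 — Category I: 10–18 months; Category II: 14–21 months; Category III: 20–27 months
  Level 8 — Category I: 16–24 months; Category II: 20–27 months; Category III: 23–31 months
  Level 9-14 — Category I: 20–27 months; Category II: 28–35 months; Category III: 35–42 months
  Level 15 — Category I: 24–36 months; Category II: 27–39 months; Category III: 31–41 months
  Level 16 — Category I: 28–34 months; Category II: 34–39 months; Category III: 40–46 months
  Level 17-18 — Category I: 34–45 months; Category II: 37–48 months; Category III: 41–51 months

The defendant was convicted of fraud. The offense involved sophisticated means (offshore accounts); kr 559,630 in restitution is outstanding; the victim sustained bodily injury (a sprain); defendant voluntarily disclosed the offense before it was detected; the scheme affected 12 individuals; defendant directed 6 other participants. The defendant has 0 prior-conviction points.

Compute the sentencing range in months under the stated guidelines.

34-45 months

Base offense level for fraud: 11.
S1 applies: 11 + 1 = 12.
S2 applies (level before this adjustment is 12 ≥ 9, so +3): 12 + 3 = 15.
S3 applies: 15 − 1 = 14.
S4 applies: 14 + 2 = 16.
S5 applies: 16 + 4 = 20.
S6 applies (level before this adjustment is 20 ≥ 12, so +5): 20 + 5 = 25.
Level 25 exceeds the maximum of 18; capped at 18.
Final offense level: 18.
Criminal history: 0 prior points → Category I (0-1).
Level 18 falls in the 17-18 band.
Grid: Level 17-18 × Category I = 34-45 months.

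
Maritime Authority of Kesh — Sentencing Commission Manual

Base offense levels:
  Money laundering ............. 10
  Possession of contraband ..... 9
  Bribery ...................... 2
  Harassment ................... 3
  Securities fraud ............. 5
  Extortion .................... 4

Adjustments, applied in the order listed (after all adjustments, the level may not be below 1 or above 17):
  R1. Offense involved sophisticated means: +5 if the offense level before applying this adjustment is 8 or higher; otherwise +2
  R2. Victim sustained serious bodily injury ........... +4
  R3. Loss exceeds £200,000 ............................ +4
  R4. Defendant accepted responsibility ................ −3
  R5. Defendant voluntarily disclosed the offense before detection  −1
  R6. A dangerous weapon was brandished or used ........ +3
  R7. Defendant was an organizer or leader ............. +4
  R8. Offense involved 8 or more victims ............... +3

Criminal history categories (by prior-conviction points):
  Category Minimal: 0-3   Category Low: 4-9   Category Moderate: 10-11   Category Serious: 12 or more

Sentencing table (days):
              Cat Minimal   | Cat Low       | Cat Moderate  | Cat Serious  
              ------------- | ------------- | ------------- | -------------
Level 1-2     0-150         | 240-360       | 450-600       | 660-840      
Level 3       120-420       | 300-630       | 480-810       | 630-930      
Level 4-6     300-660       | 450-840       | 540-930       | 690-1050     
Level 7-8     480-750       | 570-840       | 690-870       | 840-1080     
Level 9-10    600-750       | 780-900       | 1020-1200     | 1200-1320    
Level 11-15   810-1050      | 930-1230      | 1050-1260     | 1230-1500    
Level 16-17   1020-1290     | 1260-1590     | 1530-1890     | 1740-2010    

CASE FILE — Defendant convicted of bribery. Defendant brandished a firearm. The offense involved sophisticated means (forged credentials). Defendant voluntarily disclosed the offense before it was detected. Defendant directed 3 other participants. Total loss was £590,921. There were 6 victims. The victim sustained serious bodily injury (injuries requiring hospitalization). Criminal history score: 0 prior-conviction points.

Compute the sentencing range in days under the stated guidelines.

1020-1290 days

Base offense level for bribery: 2.
R1 applies (level before this adjustment is 2 < 8, so +2): 2 + 2 = 4.
R2 applies: 4 + 4 = 8.
R3 applies: 8 + 4 = 12.
R5 applies: 12 − 1 = 11.
R6 applies: 11 + 3 = 14.
R7 applies: 14 + 4 = 18.
Level 18 exceeds the maximum of 17; capped at 17.
Final offense level: 17.
Criminal history: 0 prior points → Category Minimal (0-3).
Level 17 falls in the 16-17 band.
Grid: Level 16-17 × Category Minimal = 1020-1290 days.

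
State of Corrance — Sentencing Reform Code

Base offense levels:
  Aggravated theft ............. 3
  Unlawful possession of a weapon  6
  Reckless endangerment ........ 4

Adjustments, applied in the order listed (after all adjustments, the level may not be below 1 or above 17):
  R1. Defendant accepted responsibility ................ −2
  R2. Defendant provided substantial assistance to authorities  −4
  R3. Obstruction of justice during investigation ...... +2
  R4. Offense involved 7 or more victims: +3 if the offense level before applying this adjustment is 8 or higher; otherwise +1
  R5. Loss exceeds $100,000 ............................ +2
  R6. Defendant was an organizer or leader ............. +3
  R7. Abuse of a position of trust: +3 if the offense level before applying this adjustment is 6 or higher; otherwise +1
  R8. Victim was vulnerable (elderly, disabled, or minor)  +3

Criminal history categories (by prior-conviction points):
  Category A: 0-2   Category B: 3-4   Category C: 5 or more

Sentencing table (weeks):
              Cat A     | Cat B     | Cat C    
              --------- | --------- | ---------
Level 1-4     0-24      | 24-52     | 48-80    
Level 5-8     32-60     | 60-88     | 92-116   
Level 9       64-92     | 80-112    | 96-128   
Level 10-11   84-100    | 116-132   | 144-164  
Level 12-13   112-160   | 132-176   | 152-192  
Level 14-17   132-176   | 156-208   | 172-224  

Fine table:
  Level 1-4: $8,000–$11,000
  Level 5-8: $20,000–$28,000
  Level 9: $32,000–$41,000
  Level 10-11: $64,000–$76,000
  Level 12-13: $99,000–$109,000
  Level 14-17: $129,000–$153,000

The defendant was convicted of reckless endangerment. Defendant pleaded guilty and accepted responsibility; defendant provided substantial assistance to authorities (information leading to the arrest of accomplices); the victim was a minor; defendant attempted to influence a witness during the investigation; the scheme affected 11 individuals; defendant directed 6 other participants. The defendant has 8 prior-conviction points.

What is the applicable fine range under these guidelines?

Base offense level for reckless endangerment: 4.
R1 applies: 4 − 2 = 2.
R2 applies: 2 − 4 = -2.
R3 applies: -2 + 2 = 0.
R4 applies (level before this adjustment is 0 < 8, so +1): 0 + 1 = 1.
R5 does not apply.
R6 applies: 1 + 3 = 4.
R7 does not apply.
R8 applies: 4 + 3 = 7.
Final offense level: 7.
Level 7 falls in the 5-8 band.
Fine table: Level 5-8 → $20,000–$28,000.

$20,000–$28,000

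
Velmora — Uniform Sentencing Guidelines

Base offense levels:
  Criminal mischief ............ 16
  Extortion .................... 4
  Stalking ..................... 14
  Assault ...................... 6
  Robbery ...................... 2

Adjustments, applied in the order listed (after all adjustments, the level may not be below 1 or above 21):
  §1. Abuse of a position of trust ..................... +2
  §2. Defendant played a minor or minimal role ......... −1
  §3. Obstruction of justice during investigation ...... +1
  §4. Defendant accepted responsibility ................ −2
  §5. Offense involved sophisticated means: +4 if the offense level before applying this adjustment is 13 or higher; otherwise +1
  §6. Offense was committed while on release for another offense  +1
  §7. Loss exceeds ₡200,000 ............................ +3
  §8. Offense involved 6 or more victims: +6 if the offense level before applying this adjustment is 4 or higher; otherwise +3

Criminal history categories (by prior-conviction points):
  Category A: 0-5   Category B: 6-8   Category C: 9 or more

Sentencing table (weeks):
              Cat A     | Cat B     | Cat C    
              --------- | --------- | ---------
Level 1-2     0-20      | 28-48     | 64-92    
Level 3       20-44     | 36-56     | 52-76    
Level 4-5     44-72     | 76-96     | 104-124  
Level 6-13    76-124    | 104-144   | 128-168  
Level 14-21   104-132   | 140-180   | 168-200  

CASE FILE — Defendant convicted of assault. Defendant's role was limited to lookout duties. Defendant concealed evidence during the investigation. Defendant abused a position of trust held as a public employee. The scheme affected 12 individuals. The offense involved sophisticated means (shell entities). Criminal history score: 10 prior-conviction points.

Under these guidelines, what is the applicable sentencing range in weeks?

Base offense level for assault: 6.
§1 applies: 6 + 2 = 8.
§2 applies: 8 − 1 = 7.
§3 applies: 7 + 1 = 8.
§4 does not apply.
§5 applies (level before this adjustment is 8 < 13, so +1): 8 + 1 = 9.
§8 applies (level before this adjustment is 9 ≥ 4, so +6): 9 + 6 = 15.
Final offense level: 15.
Criminal history: 10 prior points → Category C (9+).
Level 15 falls in the 14-21 band.
Grid: Level 14-21 × Category C = 168-200 weeks.

168-200 weeks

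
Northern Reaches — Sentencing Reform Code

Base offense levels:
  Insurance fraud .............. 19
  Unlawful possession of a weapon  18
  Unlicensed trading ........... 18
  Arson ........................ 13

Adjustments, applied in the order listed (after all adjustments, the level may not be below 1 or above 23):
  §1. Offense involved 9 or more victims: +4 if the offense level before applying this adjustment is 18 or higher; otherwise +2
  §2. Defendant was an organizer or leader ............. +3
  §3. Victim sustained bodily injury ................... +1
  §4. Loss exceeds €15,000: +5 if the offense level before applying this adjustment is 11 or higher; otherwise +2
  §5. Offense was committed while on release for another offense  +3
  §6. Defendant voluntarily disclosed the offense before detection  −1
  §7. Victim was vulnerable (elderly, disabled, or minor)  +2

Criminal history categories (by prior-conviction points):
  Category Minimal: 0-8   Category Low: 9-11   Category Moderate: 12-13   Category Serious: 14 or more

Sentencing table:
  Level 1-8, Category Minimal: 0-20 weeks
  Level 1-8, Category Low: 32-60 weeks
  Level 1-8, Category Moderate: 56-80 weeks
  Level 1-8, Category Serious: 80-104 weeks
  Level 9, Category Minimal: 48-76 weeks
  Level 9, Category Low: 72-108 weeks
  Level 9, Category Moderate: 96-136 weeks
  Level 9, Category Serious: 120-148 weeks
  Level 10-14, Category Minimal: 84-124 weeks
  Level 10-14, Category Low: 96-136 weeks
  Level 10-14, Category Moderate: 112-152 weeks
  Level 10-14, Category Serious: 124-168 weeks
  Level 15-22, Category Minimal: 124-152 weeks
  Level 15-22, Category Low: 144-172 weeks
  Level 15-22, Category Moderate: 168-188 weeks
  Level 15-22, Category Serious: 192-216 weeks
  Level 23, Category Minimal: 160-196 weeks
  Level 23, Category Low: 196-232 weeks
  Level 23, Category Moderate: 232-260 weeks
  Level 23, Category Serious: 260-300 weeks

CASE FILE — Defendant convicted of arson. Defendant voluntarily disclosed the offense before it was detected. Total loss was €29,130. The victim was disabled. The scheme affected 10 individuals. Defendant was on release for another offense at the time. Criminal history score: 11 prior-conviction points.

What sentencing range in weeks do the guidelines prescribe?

196-232 weeks

Base offense level for arson: 13.
§1 applies (level before this adjustment is 13 < 18, so +2): 13 + 2 = 15.
§2 does not apply.
§4 applies (level before this adjustment is 15 ≥ 11, so +5): 15 + 5 = 20.
§5 applies: 20 + 3 = 23.
§6 applies: 23 − 1 = 22.
§7 applies: 22 + 2 = 24.
Level 24 exceeds the maximum of 23; capped at 23.
Final offense level: 23.
Criminal history: 11 prior points → Category Low (9-11).
Level 23 falls in the 23 band.
Grid: Level 23 × Category Low = 196-232 weeks.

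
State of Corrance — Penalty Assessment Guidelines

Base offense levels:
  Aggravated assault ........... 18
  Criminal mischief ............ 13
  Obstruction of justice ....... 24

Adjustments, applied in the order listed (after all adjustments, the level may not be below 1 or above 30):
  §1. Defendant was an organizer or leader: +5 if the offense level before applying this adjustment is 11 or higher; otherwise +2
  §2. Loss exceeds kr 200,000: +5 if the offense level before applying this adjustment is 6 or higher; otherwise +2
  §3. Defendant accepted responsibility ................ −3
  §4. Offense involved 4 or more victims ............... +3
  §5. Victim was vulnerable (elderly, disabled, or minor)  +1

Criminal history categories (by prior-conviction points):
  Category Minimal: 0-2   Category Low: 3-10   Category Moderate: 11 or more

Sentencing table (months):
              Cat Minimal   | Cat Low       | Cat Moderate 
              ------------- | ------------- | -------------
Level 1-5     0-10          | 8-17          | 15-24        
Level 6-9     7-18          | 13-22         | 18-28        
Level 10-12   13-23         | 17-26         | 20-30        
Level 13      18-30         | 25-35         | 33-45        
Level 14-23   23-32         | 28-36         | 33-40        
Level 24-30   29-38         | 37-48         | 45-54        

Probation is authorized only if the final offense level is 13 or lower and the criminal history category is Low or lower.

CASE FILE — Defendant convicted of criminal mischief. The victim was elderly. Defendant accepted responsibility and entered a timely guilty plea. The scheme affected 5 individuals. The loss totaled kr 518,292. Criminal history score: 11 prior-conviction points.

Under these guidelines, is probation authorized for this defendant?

No

Base offense level for criminal mischief: 13.
§1 does not apply.
§2 applies (level before this adjustment is 13 ≥ 6, so +5): 13 + 5 = 18.
§3 applies: 18 − 3 = 15.
§4 applies: 15 + 3 = 18.
§5 applies: 18 + 1 = 19.
Final offense level: 19.
Criminal history: 11 prior points → Category Moderate (11+).
Level 19 falls in the 14-23 band.
Grid: Level 14-23 × Category Moderate = 33-40 months.
Probation check: level 19 > 13 and category Moderate > Low → not eligible.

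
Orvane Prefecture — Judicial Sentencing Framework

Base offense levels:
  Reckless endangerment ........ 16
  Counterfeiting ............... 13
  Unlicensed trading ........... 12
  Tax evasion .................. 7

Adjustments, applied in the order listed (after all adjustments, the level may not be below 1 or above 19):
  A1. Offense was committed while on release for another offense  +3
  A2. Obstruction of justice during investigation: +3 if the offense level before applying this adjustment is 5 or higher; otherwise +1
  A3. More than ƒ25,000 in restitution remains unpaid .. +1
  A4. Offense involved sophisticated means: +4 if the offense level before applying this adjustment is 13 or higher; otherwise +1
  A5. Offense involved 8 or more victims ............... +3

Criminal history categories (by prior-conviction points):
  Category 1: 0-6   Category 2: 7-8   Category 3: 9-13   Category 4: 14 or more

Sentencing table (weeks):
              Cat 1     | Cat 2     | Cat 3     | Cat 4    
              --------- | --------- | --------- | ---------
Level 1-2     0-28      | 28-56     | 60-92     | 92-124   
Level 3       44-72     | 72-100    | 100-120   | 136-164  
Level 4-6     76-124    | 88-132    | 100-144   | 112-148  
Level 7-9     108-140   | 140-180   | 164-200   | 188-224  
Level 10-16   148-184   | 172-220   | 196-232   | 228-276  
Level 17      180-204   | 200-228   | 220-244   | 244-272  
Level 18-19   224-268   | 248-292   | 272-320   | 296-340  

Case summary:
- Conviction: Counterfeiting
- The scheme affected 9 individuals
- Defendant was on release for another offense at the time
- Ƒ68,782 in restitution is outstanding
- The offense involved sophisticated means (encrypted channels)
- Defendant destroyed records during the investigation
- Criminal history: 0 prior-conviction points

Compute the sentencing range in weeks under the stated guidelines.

Base offense level for counterfeiting: 13.
A1 applies: 13 + 3 = 16.
A2 applies (level before this adjustment is 16 ≥ 5, so +3): 16 + 3 = 19.
A3 applies: 19 + 1 = 20.
A4 applies (level before this adjustment is 20 ≥ 13, so +4): 20 + 4 = 24.
A5 applies: 24 + 3 = 27.
Level 27 exceeds the maximum of 19; capped at 19.
Final offense level: 19.
Criminal history: 0 prior points → Category 1 (0-6).
Level 19 falls in the 18-19 band.
Grid: Level 18-19 × Category 1 = 224-268 weeks.

224-268 weeks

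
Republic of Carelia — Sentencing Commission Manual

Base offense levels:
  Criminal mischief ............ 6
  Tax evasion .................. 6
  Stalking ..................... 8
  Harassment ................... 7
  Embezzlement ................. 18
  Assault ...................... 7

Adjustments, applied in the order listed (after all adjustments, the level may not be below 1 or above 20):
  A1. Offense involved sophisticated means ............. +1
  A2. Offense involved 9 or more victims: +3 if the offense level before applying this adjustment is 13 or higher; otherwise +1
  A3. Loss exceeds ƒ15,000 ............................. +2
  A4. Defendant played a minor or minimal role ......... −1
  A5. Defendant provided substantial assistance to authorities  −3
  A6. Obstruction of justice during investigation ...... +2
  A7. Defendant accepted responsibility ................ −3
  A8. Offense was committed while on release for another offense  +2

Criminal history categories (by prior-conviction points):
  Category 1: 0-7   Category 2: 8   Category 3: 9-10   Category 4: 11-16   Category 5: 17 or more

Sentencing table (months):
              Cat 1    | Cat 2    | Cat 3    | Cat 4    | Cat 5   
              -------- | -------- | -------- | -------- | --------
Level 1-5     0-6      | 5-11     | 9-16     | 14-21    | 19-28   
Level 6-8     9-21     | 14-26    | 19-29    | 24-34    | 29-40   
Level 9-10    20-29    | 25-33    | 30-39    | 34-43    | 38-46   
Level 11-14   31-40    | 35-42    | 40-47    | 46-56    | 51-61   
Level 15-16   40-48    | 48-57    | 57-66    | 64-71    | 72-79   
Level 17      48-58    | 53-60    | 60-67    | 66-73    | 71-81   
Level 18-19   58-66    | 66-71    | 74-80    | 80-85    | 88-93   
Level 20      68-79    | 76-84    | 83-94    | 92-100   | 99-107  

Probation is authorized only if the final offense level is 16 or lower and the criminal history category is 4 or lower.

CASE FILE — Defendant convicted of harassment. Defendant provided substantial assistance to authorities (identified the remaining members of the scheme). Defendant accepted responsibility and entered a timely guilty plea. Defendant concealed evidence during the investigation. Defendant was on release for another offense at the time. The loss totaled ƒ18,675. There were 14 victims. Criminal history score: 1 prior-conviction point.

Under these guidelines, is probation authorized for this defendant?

Yes

Base offense level for harassment: 7.
A2 applies (level before this adjustment is 7 < 13, so +1): 7 + 1 = 8.
A3 applies: 8 + 2 = 10.
A5 applies: 10 − 3 = 7.
A6 applies: 7 + 2 = 9.
A7 applies: 9 − 3 = 6.
A8 applies: 6 + 2 = 8.
Final offense level: 8.
Criminal history: 1 prior point → Category 1 (0-7).
Level 8 falls in the 6-8 band.
Grid: Level 6-8 × Category 1 = 9-21 months.
Probation check: level 8 ≤ 16 and category 1 ≤ 4 → eligible.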